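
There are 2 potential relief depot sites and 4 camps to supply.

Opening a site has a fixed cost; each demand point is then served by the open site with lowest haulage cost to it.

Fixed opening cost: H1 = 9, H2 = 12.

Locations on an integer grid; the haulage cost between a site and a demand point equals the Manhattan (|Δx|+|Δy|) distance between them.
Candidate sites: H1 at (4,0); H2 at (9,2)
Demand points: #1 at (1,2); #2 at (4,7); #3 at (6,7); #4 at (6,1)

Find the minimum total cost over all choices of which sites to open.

33

Open {H1}: assign each demand point to its cheapest open site.
  #1→H1 5, #2→H1 7, #3→H1 9, #4→H1 3
  haulage cost 24, fixed 9 → total 33.
Compare {H2}: haulage cost 30 + fixed 12 = 42.
Compare {H1, H2}: haulage cost 23 + fixed 21 = 44.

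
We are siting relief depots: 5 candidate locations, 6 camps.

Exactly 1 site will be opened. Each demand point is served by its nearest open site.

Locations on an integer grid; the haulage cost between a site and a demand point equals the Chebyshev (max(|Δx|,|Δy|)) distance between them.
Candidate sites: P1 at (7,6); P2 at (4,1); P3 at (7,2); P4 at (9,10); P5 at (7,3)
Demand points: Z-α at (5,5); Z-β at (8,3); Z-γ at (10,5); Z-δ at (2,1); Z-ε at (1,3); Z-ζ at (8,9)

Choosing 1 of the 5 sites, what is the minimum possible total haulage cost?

22

Open {P1}.
  Z-α→P1 2, Z-β→P1 3, Z-γ→P1 3, Z-δ→P1 5, Z-ε→P1 6, Z-ζ→P1 3  ⇒ total 22.
Compare {P5}: total 23.
Compare {P3}: total 25.
No size-1 selection does better; minimum is 22.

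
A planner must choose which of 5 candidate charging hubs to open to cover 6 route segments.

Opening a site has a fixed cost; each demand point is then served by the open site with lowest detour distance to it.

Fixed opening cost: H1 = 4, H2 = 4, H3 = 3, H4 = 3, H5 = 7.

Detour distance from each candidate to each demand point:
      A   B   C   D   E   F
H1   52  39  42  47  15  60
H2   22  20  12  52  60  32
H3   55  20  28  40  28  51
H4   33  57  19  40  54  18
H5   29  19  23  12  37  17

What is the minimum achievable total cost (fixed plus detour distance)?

112

Open {H1, H2, H5}: assign each demand point to its cheapest open site.
  A→H2 22, B→H5 19, C→H2 12, D→H5 12, E→H1 15, F→H5 17
  detour distance 97, fixed 15 → total 112.
Compare {H1, H2, H3, H5}: detour distance 97 + fixed 18 = 115.
Compare {H1, H2, H4, H5}: detour distance 97 + fixed 18 = 115.
Compare {H1, H2, H3, H4, H5}: detour distance 97 + fixed 21 = 118.
All other subsets cost ≥ 115. Minimum total cost: 112.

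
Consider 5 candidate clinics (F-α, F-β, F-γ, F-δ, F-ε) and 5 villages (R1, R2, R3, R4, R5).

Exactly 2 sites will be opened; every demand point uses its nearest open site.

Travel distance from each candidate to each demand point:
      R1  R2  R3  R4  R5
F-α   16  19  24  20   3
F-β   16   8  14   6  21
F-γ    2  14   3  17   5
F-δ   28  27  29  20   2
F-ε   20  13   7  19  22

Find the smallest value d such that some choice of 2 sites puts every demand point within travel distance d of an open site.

Open {F-β, F-γ}.
  Farthest demand point is R2 at travel distance 8 (to F-β); all others are ≤ 8.
With {F-α, F-β} the worst case is 16.
With {F-β, F-δ} the worst case is 16.
No size-2 selection achieves below 8.

8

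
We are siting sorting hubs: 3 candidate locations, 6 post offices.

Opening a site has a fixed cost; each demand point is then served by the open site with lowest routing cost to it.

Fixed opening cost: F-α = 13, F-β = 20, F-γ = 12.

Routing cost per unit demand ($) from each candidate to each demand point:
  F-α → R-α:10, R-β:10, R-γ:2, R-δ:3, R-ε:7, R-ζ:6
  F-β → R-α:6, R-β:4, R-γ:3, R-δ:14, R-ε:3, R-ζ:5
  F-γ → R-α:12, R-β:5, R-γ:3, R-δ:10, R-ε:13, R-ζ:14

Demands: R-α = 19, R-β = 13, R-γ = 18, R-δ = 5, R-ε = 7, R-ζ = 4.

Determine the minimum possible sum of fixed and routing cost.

Open {F-α, F-β}: assign each demand point to its cheapest open site.
  R-α→F-β 19×6=114, R-β→F-β 13×4=52, R-γ→F-α 18×2=36, R-δ→F-α 5×3=15, R-ε→F-β 7×3=21, R-ζ→F-β 4×5=20
  routing cost 258, fixed 33 → total 291.
Compare {F-α, F-β, F-γ}: routing cost 258 + fixed 45 = 303.
Compare {F-β, F-γ}: routing cost 311 + fixed 32 = 343.
Compare {F-β}: routing cost 331 + fixed 20 = 351.
All other subsets cost ≥ 303. Minimum total cost: 291.

291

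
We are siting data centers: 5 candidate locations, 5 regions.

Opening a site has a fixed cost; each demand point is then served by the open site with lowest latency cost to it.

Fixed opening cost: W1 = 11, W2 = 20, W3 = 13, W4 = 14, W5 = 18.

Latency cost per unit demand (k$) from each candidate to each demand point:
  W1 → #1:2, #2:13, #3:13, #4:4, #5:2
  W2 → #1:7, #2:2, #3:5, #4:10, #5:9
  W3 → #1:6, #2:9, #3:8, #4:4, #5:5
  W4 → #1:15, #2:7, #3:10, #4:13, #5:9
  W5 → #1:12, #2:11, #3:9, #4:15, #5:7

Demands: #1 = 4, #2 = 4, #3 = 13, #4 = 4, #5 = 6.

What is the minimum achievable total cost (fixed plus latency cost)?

Open {W1, W2}: assign each demand point to its cheapest open site.
  #1→W1 4×2=8, #2→W2 4×2=8, #3→W2 13×5=65, #4→W1 4×4=16, #5→W1 6×2=12
  latency cost 109, fixed 31 → total 140.
Compare {W1, W2, W3}: latency cost 109 + fixed 44 = 153.
Compare {W1, W2, W4}: latency cost 109 + fixed 45 = 154.
Compare {W1, W2, W5}: latency cost 109 + fixed 49 = 158.
All other subsets cost ≥ 153. Minimum total cost: 140.

140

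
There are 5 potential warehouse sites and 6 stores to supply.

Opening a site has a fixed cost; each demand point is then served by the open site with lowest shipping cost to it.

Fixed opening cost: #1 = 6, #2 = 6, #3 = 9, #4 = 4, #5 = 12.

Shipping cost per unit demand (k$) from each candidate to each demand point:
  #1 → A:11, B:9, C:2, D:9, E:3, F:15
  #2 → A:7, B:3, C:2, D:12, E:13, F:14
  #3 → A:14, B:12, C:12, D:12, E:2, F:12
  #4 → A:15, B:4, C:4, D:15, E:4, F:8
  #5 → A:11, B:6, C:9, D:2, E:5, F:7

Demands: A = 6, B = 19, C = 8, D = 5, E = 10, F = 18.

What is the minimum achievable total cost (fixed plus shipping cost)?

Open {#2, #3, #5}: assign each demand point to its cheapest open site.
  A→#2 6×7=42, B→#2 19×3=57, C→#2 8×2=16, D→#5 5×2=10, E→#3 10×2=20, F→#5 18×7=126
  shipping cost 271, fixed 27 → total 298.
Compare {#2, #3, #4, #5}: shipping cost 271 + fixed 31 = 302.
Compare {#1, #2, #3, #5}: shipping cost 271 + fixed 33 = 304.
Compare {#1, #2, #5}: shipping cost 281 + fixed 24 = 305.
All other subsets cost ≥ 302. Minimum total cost: 298.

298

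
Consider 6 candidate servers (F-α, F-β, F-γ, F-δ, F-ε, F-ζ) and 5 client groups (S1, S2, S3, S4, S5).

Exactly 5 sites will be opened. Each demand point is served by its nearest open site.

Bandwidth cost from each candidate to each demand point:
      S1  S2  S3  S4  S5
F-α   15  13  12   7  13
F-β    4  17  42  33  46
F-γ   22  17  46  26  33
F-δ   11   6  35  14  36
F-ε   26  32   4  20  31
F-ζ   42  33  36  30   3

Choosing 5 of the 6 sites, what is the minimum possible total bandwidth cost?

24

Open {F-α, F-β, F-δ, F-ε, F-ζ}.
  S1→F-β 4, S2→F-δ 6, S3→F-ε 4, S4→F-α 7, S5→F-ζ 3  ⇒ total 24.
Compare {F-α, F-β, F-γ, F-ε, F-ζ}: total 31.
Compare {F-α, F-γ, F-δ, F-ε, F-ζ}: total 31.
No size-5 selection does better; minimum is 24.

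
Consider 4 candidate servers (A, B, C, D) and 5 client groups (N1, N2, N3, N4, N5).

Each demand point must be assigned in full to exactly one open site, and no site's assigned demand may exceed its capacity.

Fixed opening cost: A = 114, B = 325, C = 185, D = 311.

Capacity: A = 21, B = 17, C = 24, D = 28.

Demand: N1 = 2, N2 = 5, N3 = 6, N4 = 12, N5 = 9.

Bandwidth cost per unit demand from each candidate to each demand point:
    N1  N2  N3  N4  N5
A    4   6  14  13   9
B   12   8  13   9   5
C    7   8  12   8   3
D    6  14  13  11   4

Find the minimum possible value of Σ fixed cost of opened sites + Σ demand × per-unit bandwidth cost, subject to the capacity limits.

544

Open {A, C}; cheapest assignment that respects the capacities:
  A (cap 21, load 13): N1, N2, N3 — cost 2×4 + 5×6 + 6×14 = 122
  C (cap 24, load 21): N4, N5 — cost 12×8 + 9×3 = 123
  Shipping 245, fixed 299 → total 544.
  Any other capacity-feasible assignment to {A, C} ships for at least 245.
Compare {A, D}: its best feasible assignment gives total 709.
Compare {C, D}: its best feasible assignment gives total 752.
Every other set of open sites that can feasibly serve all demand totals ≥ 709 even under its best assignment. Minimum: 544.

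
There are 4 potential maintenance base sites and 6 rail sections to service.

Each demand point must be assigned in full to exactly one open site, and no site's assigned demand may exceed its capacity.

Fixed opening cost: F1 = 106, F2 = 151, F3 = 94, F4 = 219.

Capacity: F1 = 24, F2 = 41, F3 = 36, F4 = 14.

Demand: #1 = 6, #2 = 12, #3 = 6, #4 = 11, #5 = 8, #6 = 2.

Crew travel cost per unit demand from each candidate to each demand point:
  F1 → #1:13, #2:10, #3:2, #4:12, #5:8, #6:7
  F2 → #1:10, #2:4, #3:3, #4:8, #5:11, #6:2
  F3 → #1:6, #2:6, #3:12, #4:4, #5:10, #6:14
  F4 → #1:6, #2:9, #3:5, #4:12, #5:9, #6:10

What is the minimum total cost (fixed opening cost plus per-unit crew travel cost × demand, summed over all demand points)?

Open {F1, F3}; cheapest assignment that respects the capacities:
  F1 (cap 24, load 16): #3, #5, #6 — cost 6×2 + 8×8 + 2×7 = 90
  F3 (cap 36, load 29): #1, #2, #4 — cost 6×6 + 12×6 + 11×4 = 152
  Shipping 242, fixed 200 → total 442.
  Any other capacity-feasible assignment to {F1, F3} ships for at least 242.
Compare {F2, F3}: its best feasible assignment gives total 475.
Compare {F1, F2}: its best feasible assignment gives total 533.
Every other set of open sites that can feasibly serve all demand totals ≥ 475 even under its best assignment. Minimum: 442.

442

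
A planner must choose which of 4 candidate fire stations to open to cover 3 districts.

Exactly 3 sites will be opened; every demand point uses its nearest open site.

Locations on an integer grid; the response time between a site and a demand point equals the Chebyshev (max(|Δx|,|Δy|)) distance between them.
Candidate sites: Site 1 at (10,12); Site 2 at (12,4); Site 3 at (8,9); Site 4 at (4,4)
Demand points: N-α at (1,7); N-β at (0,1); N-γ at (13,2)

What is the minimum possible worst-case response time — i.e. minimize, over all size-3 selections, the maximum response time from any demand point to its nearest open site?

Open {Site 1, Site 2, Site 4}.
  Farthest demand point is N-β at response time 4 (to Site 4); all others are ≤ 4.
With {Site 2, Site 3, Site 4} the worst case is 4.
With {Site 1, Site 3, Site 4} the worst case is 7.
No size-3 selection achieves below 4.

4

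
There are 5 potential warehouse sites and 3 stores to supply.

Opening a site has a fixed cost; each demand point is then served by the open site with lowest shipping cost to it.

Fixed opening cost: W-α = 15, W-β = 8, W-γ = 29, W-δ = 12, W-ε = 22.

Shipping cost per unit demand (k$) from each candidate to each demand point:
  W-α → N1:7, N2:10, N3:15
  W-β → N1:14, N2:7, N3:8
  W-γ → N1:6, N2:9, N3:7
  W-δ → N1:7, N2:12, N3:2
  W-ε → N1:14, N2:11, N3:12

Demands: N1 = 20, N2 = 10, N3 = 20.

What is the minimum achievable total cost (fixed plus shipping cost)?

270

Open {W-β, W-δ}: assign each demand point to its cheapest open site.
  N1→W-δ 20×7=140, N2→W-β 10×7=70, N3→W-δ 20×2=40
  shipping cost 250, fixed 20 → total 270.
Compare {W-β, W-γ, W-δ}: shipping cost 230 + fixed 49 = 279.
Compare {W-α, W-β, W-δ}: shipping cost 250 + fixed 35 = 285.
Compare {W-γ, W-δ}: shipping cost 250 + fixed 41 = 291.
All other subsets cost ≥ 279. Minimum total cost: 270.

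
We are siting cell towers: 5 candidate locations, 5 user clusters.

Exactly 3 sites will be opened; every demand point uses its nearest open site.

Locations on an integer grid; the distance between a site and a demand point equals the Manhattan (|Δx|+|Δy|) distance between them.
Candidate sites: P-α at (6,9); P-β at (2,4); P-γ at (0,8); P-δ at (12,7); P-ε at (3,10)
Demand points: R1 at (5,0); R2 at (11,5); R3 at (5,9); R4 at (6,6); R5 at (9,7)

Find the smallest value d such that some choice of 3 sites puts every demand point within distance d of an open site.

7

Open {P-α, P-β, P-δ}.
  Farthest demand point is R1 at distance 7 (to P-β); all others are ≤ 7.
With {P-β, P-γ, P-δ} the worst case is 7.
With {P-β, P-δ, P-ε} the worst case is 7.
No size-3 selection achieves below 7.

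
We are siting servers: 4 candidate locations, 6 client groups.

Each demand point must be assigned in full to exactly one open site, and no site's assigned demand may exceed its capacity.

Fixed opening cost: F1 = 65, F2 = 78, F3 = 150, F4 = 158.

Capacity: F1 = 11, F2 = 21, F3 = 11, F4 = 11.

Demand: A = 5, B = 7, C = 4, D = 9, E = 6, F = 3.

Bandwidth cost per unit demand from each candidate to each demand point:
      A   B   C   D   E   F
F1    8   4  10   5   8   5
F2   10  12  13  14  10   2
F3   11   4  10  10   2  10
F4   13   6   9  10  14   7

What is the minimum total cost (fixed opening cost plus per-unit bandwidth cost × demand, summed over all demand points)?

522

Open {F1, F2, F3}; cheapest assignment that respects the capacities:
  F1 (cap 11, load 9): D — cost 9×5 = 45
  F2 (cap 21, load 14): A, E, F — cost 5×10 + 6×10 + 3×2 = 116
  F3 (cap 11, load 11): B, C — cost 7×4 + 4×10 = 68
  Shipping 229, fixed 293 → total 522.
  Any other capacity-feasible assignment to {F1, F2, F3} ships for at least 229.
Compare {F1, F2, F4}: its best feasible assignment gives total 540.
Compare {F1, F2, F3, F4}: its best feasible assignment gives total 642.
Every other set of open sites that can feasibly serve all demand totals ≥ 540 even under its best assignment. Minimum: 522.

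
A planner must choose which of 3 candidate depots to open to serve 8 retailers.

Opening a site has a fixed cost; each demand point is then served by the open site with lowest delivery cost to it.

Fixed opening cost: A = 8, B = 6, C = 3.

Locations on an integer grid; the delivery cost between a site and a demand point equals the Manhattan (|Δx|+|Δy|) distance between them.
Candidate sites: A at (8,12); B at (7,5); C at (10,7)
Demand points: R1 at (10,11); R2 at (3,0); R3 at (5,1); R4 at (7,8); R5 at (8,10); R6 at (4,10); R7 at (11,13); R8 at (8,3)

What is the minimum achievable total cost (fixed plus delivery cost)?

Open {A, B}: assign each demand point to its cheapest open site.
  R1→A 3, R2→B 9, R3→B 6, R4→B 3, R5→A 2, R6→A 6, R7→A 4, R8→B 3
  delivery cost 36, fixed 14 → total 50.
Compare {A, B, C}: delivery cost 36 + fixed 17 = 53.
Compare {B, C}: delivery cost 45 + fixed 9 = 54.
Compare {A, C}: delivery cost 50 + fixed 11 = 61.
All other subsets cost ≥ 53. Minimum total cost: 50.

50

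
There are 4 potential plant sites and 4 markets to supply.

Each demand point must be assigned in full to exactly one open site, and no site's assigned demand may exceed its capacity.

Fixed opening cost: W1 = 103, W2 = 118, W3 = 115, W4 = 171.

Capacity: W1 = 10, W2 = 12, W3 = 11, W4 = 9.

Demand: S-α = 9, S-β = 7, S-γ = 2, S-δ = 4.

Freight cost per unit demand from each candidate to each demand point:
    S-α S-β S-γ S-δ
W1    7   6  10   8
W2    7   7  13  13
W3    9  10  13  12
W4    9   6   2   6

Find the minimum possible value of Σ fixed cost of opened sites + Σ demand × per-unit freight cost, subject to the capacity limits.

440

Open {W2, W3}; cheapest assignment that respects the capacities:
  W2 (cap 12, load 11): S-α, S-γ — cost 9×7 + 2×13 = 89
  W3 (cap 11, load 11): S-β, S-δ — cost 7×10 + 4×12 = 118
  Shipping 207, fixed 233 → total 440.
  Any other capacity-feasible assignment to {W2, W3} ships for at least 207.
Compare {W1, W2, W3}: its best feasible assignment gives total 509.
Compare {W1, W2, W4}: its best feasible assignment gives total 525.
Every other set of open sites that can feasibly serve all demand totals ≥ 509 even under its best assignment. Minimum: 440.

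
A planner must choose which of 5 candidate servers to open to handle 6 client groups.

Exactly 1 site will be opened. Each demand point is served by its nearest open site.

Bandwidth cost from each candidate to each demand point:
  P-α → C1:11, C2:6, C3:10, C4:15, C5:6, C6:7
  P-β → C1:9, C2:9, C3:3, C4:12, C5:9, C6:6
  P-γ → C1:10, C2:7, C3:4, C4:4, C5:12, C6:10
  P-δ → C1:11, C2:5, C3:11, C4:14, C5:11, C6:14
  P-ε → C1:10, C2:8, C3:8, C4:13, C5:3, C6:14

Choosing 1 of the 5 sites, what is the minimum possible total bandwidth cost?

Open {P-γ}.
  C1→P-γ 10, C2→P-γ 7, C3→P-γ 4, C4→P-γ 4, C5→P-γ 12, C6→P-γ 10  ⇒ total 47.
Compare {P-β}: total 48.
Compare {P-α}: total 55.
No size-1 selection does better; minimum is 47.

47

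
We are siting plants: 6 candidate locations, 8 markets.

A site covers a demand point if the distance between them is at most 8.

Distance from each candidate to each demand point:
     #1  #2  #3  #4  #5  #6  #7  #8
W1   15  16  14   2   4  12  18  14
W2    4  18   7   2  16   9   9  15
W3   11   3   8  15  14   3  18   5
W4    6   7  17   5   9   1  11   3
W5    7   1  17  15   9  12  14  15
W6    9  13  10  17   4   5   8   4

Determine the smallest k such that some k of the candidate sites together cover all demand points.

3

Coverage sets (demand points within 8 of each site):
  W1: {#4, #5}
  W2: {#1, #3, #4}
  W3: {#2, #3, #6, #8}
  W4: {#1, #2, #4, #6, #8}
  W5: {#1, #2}
  W6: {#5, #6, #7, #8}
No 2 sites suffice: every size-2 union leaves at least one demand point uncovered.
But {W2, W3, W6} covers everything, so the minimum is 3.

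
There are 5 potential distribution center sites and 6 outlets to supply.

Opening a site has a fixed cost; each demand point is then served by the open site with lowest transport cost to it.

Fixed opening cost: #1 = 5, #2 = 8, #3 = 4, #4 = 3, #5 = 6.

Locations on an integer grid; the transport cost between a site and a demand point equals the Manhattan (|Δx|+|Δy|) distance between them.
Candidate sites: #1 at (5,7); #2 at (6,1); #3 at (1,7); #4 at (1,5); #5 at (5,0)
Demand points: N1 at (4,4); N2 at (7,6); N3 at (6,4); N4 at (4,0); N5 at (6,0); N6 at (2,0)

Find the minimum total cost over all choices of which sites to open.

27

Open {#1, #5}: assign each demand point to its cheapest open site.
  N1→#1 4, N2→#1 3, N3→#1 4, N4→#5 1, N5→#5 1, N6→#5 3
  transport cost 16, fixed 11 → total 27.
Compare {#5}: transport cost 23 + fixed 6 = 29.
Compare {#4, #5}: transport cost 21 + fixed 9 = 30.
Compare {#1, #4, #5}: transport cost 16 + fixed 14 = 30.
All other subsets cost ≥ 29. Minimum total cost: 27.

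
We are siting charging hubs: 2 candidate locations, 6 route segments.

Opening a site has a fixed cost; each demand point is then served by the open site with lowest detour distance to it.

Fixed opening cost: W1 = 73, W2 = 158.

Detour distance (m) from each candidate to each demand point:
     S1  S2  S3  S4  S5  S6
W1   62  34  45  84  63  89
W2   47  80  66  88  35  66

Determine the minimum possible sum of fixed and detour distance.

450

Open {W1}: assign each demand point to its cheapest open site.
  S1→W1 62, S2→W1 34, S3→W1 45, S4→W1 84, S5→W1 63, S6→W1 89
  detour distance 377, fixed 73 → total 450.
Compare {W2}: detour distance 382 + fixed 158 = 540.
Compare {W1, W2}: detour distance 311 + fixed 231 = 542.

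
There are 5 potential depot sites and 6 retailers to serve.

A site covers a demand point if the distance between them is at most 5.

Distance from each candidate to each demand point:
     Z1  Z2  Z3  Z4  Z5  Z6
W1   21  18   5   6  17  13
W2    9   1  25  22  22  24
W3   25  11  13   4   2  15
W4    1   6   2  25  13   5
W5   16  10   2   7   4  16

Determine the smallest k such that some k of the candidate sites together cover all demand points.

3

Coverage sets (demand points within 5 of each site):
  W1: {Z3}
  W2: {Z2}
  W3: {Z4, Z5}
  W4: {Z1, Z3, Z6}
  W5: {Z3, Z5}
No 2 sites suffice: every size-2 union leaves at least one demand point uncovered.
But {W2, W3, W4} covers everything, so the minimum is 3.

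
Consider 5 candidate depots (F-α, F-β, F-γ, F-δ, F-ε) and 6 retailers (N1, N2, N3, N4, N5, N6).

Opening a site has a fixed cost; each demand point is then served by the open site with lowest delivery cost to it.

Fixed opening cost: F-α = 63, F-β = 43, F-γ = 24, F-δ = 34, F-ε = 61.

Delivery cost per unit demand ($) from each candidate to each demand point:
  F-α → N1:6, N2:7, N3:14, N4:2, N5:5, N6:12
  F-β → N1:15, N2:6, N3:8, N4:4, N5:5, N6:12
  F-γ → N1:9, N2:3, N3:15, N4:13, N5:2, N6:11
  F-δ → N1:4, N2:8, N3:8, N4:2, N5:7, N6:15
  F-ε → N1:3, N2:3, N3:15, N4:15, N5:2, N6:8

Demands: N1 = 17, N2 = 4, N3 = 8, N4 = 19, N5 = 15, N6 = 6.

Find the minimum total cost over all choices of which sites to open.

Open {F-γ, F-δ}: assign each demand point to its cheapest open site.
  N1→F-δ 17×4=68, N2→F-γ 4×3=12, N3→F-δ 8×8=64, N4→F-δ 19×2=38, N5→F-γ 15×2=30, N6→F-γ 6×11=66
  delivery cost 278, fixed 58 → total 336.
Compare {F-δ, F-ε}: delivery cost 243 + fixed 95 = 338.
Compare {F-γ, F-δ, F-ε}: delivery cost 243 + fixed 119 = 362.
Compare {F-β, F-γ, F-δ}: delivery cost 278 + fixed 101 = 379.
All other subsets cost ≥ 338. Minimum total cost: 336.

336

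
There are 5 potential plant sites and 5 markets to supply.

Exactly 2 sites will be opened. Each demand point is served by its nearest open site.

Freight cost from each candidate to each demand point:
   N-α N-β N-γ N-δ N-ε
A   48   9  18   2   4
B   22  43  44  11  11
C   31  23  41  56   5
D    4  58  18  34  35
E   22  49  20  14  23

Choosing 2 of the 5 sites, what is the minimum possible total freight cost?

Open {A, D}.
  N-α→D 4, N-β→A 9, N-γ→A 18, N-δ→A 2, N-ε→A 4  ⇒ total 37.
Compare {A, B}: total 55.
Compare {A, E}: total 55.
No size-2 selection does better; minimum is 37.

37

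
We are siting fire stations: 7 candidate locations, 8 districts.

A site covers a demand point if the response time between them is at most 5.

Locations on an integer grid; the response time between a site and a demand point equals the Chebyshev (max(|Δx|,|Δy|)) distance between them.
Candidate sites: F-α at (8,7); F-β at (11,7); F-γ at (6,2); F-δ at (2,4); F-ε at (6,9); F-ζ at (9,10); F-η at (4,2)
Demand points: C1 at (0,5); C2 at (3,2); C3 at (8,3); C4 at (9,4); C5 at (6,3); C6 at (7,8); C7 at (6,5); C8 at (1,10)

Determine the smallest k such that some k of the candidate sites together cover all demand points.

Coverage sets (demand points within 5 of each site):
  F-α: {C2, C3, C4, C5, C6, C7}
  F-β: {C3, C4, C5, C6, C7}
  F-γ: {C2, C3, C4, C5, C7}
  F-δ: {C1, C2, C5, C6, C7}
  F-ε: {C4, C6, C7, C8}
  F-ζ: {C6, C7}
  F-η: {C1, C2, C3, C4, C5, C7}
No single site covers all 8 demand points.
But {F-ε, F-η} covers everything, so the minimum is 2.

2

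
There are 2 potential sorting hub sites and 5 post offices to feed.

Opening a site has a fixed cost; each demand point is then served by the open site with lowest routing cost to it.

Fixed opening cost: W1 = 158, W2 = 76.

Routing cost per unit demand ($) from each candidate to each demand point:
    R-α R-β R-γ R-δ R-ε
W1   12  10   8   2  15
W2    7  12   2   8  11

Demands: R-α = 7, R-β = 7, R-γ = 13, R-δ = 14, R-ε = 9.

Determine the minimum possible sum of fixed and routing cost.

446

Open {W2}: assign each demand point to its cheapest open site.
  R-α→W2 7×7=49, R-β→W2 7×12=84, R-γ→W2 13×2=26, R-δ→W2 14×8=112, R-ε→W2 9×11=99
  routing cost 370, fixed 76 → total 446.
Compare {W1, W2}: routing cost 272 + fixed 234 = 506.
Compare {W1}: routing cost 421 + fixed 158 = 579.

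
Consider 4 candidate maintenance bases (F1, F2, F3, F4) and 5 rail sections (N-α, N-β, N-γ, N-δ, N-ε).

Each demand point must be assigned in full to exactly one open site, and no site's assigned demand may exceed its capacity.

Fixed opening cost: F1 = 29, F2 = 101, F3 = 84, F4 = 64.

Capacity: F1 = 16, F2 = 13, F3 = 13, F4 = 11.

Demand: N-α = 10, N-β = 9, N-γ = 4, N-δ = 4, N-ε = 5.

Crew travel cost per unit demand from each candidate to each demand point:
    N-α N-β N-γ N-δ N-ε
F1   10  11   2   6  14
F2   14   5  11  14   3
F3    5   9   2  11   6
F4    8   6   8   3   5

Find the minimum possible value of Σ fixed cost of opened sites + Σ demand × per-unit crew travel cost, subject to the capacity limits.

371

Open {F1, F3, F4}; cheapest assignment that respects the capacities:
  F1 (cap 16, load 13): N-β, N-γ — cost 9×11 + 4×2 = 107
  F3 (cap 13, load 10): N-α — cost 10×5 = 50
  F4 (cap 11, load 9): N-δ, N-ε — cost 4×3 + 5×5 = 37
  Shipping 194, fixed 177 → total 371.
  Any other capacity-feasible assignment to {F1, F3, F4} ships for at least 194.
Compare {F1, F2, F4}: its best feasible assignment gives total 384.
Compare {F1, F2, F3}: its best feasible assignment gives total 411.
Every other set of open sites that can feasibly serve all demand totals ≥ 384 even under its best assignment. Minimum: 371.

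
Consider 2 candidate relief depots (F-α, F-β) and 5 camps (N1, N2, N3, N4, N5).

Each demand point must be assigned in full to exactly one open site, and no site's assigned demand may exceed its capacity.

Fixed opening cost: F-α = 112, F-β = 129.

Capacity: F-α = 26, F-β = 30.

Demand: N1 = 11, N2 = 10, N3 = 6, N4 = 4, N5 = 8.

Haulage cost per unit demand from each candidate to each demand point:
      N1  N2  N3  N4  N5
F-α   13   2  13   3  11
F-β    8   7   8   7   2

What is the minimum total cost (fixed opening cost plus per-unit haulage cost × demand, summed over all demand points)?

Open {F-α, F-β}; cheapest assignment that respects the capacities:
  F-α (cap 26, load 14): N2, N4 — cost 10×2 + 4×3 = 32
  F-β (cap 30, load 25): N1, N3, N5 — cost 11×8 + 6×8 + 8×2 = 152
  Shipping 184, fixed 241 → total 425.
  Any other capacity-feasible assignment to {F-α, F-β} ships for at least 184.
Total demand is 39 and no other set of sites has combined capacity ≥ 39, so {F-α, F-β} is the only feasible choice of open sites. Minimum: 425.

425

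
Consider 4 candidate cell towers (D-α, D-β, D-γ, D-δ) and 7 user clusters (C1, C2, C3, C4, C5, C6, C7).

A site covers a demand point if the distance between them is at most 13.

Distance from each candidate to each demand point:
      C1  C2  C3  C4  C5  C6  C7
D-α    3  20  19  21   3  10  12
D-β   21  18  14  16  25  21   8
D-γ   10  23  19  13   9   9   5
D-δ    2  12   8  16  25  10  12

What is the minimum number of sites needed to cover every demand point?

Coverage sets (demand points within 13 of each site):
  D-α: {C1, C5, C6, C7}
  D-β: {C7}
  D-γ: {C1, C4, C5, C6, C7}
  D-δ: {C1, C2, C3, C6, C7}
No single site covers all 7 demand points.
But {D-γ, D-δ} covers everything, so the minimum is 2.

2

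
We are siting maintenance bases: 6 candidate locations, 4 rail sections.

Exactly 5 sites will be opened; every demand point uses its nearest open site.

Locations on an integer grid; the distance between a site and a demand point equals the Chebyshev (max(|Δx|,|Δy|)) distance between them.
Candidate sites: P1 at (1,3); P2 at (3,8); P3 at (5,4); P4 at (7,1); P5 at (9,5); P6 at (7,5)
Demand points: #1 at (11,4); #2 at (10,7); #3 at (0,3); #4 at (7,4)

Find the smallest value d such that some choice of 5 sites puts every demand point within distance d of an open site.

2

Open {P1, P2, P3, P4, P5}.
  Farthest demand point is #1 at distance 2 (to P5); all others are ≤ 2.
With {P1, P2, P3, P5, P6} the worst case is 2.
With {P1, P2, P4, P5, P6} the worst case is 2.
No size-5 selection achieves below 2.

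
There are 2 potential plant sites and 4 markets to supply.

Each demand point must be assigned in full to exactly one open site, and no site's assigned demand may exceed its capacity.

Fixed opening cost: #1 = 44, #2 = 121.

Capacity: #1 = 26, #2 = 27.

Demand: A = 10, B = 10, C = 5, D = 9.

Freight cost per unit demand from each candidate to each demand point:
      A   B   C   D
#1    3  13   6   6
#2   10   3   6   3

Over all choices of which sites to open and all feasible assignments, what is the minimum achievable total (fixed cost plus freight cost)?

282

Open {#1, #2}; cheapest assignment that respects the capacities:
  #1 (cap 26, load 15): A, C — cost 10×3 + 5×6 = 60
  #2 (cap 27, load 19): B, D — cost 10×3 + 9×3 = 57
  Shipping 117, fixed 165 → total 282.
  Any other capacity-feasible assignment to {#1, #2} ships for at least 117.
Total demand is 34 and no other set of sites has combined capacity ≥ 34, so {#1, #2} is the only feasible choice of open sites. Minimum: 282.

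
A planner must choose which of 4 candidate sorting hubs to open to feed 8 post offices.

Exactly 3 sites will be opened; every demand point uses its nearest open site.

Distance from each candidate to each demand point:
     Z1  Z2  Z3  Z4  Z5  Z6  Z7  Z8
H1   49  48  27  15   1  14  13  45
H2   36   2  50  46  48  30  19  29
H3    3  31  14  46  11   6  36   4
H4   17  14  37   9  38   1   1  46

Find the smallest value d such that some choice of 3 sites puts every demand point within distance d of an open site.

Open {H1, H3, H4}.
  Farthest demand point is Z2 at distance 14 (to H4); all others are ≤ 14.
With {H2, H3, H4} the worst case is 14.
With {H1, H2, H3} the worst case is 15.
No size-3 selection achieves below 14.

14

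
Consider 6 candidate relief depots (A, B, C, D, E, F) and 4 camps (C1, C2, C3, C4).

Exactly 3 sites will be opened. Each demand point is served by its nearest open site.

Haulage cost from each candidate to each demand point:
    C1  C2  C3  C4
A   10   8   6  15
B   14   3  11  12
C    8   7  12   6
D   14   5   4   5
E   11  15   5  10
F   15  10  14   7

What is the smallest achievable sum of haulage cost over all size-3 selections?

20

Open {B, C, D}.
  C1→C 8, C2→B 3, C3→D 4, C4→D 5  ⇒ total 20.
Compare {A, B, D}: total 22.
Compare {A, C, D}: total 22.
No size-3 selection does better; minimum is 20.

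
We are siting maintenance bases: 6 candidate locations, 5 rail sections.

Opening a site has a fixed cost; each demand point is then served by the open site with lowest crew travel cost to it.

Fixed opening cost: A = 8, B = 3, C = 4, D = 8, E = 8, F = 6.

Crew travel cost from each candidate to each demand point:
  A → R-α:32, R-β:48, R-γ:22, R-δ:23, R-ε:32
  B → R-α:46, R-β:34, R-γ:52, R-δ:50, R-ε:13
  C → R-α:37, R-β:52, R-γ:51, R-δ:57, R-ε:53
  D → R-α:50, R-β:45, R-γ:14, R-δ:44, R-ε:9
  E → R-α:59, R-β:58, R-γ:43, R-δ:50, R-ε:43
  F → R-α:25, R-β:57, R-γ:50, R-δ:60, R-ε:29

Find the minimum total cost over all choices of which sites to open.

130

Open {A, B, D, F}: assign each demand point to its cheapest open site.
  R-α→F 25, R-β→B 34, R-γ→D 14, R-δ→A 23, R-ε→D 9
  crew travel cost 105, fixed 25 → total 130.
Compare {A, B, D}: crew travel cost 112 + fixed 19 = 131.
Compare {A, B, F}: crew travel cost 117 + fixed 17 = 134.
Compare {A, B, C, D, F}: crew travel cost 105 + fixed 29 = 134.
All other subsets cost ≥ 131. Minimum total cost: 130.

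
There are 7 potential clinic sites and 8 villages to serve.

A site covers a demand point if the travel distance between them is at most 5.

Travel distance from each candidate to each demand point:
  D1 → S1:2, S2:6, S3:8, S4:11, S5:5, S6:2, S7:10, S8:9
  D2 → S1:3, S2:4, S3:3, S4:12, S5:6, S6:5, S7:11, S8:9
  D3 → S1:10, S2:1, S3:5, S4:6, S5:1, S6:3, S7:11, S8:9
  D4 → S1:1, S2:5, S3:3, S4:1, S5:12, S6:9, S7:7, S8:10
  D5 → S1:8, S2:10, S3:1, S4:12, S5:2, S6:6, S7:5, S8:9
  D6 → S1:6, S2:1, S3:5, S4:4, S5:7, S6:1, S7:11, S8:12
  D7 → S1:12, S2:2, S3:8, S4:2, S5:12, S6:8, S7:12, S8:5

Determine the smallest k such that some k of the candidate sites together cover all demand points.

3

Coverage sets (demand points within 5 of each site):
  D1: {S1, S5, S6}
  D2: {S1, S2, S3, S6}
  D3: {S2, S3, S5, S6}
  D4: {S1, S2, S3, S4}
  D5: {S3, S5, S7}
  D6: {S2, S3, S4, S6}
  D7: {S2, S4, S8}
No 2 sites suffice: every size-2 union leaves at least one demand point uncovered.
But {D1, D5, D7} covers everything, so the minimum is 3.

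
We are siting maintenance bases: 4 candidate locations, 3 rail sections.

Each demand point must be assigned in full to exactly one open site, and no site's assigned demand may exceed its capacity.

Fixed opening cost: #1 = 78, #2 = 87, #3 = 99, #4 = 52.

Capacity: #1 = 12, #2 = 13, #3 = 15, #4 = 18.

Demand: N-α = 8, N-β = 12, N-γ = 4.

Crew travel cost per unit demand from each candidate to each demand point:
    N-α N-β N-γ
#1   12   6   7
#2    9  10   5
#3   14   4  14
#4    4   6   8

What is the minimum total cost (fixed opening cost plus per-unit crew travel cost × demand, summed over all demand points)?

Open {#3, #4}; cheapest assignment that respects the capacities:
  #3 (cap 15, load 12): N-β — cost 12×4 = 48
  #4 (cap 18, load 12): N-α, N-γ — cost 8×4 + 4×8 = 64
  Shipping 112, fixed 151 → total 263.
  Any other capacity-feasible assignment to {#3, #4} ships for at least 112.
Compare {#1, #4}: its best feasible assignment gives total 266.
Compare {#2, #4}: its best feasible assignment gives total 303.
Every other set of open sites that can feasibly serve all demand totals ≥ 266 even under its best assignment. Minimum: 263.

263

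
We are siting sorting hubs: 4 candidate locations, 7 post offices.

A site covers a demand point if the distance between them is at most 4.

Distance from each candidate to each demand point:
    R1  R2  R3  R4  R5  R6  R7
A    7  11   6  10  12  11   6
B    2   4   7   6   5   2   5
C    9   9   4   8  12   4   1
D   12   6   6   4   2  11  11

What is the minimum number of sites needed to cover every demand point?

Coverage sets (demand points within 4 of each site):
  A: {}
  B: {R1, R2, R6}
  C: {R3, R6, R7}
  D: {R4, R5}
No 2 sites suffice: every size-2 union leaves at least one demand point uncovered.
But {B, C, D} covers everything, so the minimum is 3.

3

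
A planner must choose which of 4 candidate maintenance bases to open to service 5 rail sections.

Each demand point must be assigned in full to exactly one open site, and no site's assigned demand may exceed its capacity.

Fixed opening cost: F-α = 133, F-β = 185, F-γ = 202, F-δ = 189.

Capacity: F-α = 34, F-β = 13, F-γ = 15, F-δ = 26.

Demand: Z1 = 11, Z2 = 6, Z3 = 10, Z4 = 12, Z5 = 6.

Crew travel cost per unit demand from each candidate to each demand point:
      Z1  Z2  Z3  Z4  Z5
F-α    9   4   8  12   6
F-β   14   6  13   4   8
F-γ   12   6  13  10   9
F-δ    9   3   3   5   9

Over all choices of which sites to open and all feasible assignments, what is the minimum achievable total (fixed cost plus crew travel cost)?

571

Open {F-α, F-δ}; cheapest assignment that respects the capacities:
  F-α (cap 34, load 23): Z1, Z2, Z5 — cost 11×9 + 6×4 + 6×6 = 159
  F-δ (cap 26, load 22): Z3, Z4 — cost 10×3 + 12×5 = 90
  Shipping 249, fixed 322 → total 571.
  Any other capacity-feasible assignment to {F-α, F-δ} ships for at least 249.
Compare {F-α, F-β}: its best feasible assignment gives total 605.
Compare {F-α, F-γ}: its best feasible assignment gives total 694.
Every other set of open sites that can feasibly serve all demand totals ≥ 605 even under its best assignment. Minimum: 571.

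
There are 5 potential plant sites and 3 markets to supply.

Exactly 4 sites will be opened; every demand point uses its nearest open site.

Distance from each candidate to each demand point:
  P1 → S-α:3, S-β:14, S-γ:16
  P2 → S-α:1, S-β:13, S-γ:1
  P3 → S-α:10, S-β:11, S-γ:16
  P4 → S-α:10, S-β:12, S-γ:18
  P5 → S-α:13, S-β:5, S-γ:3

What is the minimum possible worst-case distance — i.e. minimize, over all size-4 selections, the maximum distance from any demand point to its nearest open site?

5

Open {P1, P2, P3, P5}.
  Farthest demand point is S-β at distance 5 (to P5); all others are ≤ 5.
With {P1, P2, P4, P5} the worst case is 5.
With {P1, P3, P4, P5} the worst case is 5.
No size-4 selection achieves below 5.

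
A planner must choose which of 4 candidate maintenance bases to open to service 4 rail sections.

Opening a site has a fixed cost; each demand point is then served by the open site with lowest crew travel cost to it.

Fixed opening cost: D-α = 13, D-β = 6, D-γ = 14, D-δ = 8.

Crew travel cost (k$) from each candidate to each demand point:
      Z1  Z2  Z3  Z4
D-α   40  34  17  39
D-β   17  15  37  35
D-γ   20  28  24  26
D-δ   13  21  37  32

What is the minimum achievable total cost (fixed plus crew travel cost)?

Open {D-β, D-γ}: assign each demand point to its cheapest open site.
  Z1→D-β 17, Z2→D-β 15, Z3→D-γ 24, Z4→D-γ 26
  crew travel cost 82, fixed 20 → total 102.
Compare {D-α, D-β}: crew travel cost 84 + fixed 19 = 103.
Compare {D-α, D-δ}: crew travel cost 83 + fixed 21 = 104.
Compare {D-α, D-β, D-δ}: crew travel cost 77 + fixed 27 = 104.
All other subsets cost ≥ 103. Minimum total cost: 102.

102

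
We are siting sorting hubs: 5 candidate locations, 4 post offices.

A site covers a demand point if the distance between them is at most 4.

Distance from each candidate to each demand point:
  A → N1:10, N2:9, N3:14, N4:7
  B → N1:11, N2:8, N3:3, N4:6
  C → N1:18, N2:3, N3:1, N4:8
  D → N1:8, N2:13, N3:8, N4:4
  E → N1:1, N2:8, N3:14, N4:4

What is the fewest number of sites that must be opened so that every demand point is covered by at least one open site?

Coverage sets (demand points within 4 of each site):
  A: {}
  B: {N3}
  C: {N2, N3}
  D: {N4}
  E: {N1, N4}
No single site covers all 4 demand points.
But {C, E} covers everything, so the minimum is 2.

2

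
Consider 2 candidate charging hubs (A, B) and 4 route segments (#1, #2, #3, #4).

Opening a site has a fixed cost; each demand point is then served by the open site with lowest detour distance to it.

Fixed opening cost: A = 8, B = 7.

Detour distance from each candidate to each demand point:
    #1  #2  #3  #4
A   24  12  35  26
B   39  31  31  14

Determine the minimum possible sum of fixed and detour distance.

Open {A, B}: assign each demand point to its cheapest open site.
  #1→A 24, #2→A 12, #3→B 31, #4→B 14
  detour distance 81, fixed 15 → total 96.
Compare {A}: detour distance 97 + fixed 8 = 105.
Compare {B}: detour distance 115 + fixed 7 = 122.

96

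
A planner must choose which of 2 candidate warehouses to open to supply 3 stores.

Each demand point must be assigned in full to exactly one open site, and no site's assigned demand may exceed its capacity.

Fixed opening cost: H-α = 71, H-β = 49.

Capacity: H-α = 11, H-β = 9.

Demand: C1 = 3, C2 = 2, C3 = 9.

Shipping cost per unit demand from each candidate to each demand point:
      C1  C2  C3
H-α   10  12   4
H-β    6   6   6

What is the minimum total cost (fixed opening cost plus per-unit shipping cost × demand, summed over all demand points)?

186

Open {H-α, H-β}; cheapest assignment that respects the capacities:
  H-α (cap 11, load 9): C3 — cost 9×4 = 36
  H-β (cap 9, load 5): C1, C2 — cost 3×6 + 2×6 = 30
  Shipping 66, fixed 120 → total 186.
  Any other capacity-feasible assignment to {H-α, H-β} ships for at least 66.
Total demand is 14 and no other set of sites has combined capacity ≥ 14, so {H-α, H-β} is the only feasible choice of open sites. Minimum: 186.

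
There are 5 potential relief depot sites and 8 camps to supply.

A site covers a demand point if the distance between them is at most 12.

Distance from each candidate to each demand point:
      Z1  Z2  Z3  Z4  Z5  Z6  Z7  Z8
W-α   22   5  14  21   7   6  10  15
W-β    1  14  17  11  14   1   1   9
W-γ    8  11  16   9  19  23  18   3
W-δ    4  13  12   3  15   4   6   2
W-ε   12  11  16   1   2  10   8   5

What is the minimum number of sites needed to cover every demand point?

2

Coverage sets (demand points within 12 of each site):
  W-α: {Z2, Z5, Z6, Z7}
  W-β: {Z1, Z4, Z6, Z7, Z8}
  W-γ: {Z1, Z2, Z4, Z8}
  W-δ: {Z1, Z3, Z4, Z6, Z7, Z8}
  W-ε: {Z1, Z2, Z4, Z5, Z6, Z7, Z8}
No single site covers all 8 demand points.
But {W-α, W-δ} covers everything, so the minimum is 2.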